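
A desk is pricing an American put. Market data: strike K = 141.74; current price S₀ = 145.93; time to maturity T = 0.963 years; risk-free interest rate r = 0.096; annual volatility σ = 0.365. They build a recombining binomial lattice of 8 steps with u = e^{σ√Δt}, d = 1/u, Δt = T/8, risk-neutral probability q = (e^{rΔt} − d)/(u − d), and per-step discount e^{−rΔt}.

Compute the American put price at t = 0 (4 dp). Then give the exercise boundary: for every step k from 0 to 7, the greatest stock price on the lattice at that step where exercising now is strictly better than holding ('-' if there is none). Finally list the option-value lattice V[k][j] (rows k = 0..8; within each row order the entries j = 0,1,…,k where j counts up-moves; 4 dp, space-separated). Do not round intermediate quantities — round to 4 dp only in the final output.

price = 13.3814
boundary = - - - 99.8047 87.9333 99.8047 113.2789 99.8047
tree:
13.3814
20.2558 7.1878
29.6894 11.7994 2.9926
41.9353 18.7888 5.4615 0.7272
53.8067 28.7830 9.7695 1.5142 0.0000
64.2661 41.9353 17.0054 3.1528 0.0000 0.0000
73.4813 53.8067 28.4611 6.5647 0.0000 0.0000 0.0000
81.6005 64.2661 41.9353 13.6689 0.0000 0.0000 0.0000 0.0000
88.7539 73.4813 53.8067 28.4611 0.0000 0.0000 0.0000 0.0000 0.0000

params: Δt=0.12037 u=1.13501 d=0.88105 q=0.51415 e^(-rΔt)=0.98851
t_8 payoffs: 88.7539 73.4813 53.8067 28.4611 0.0000 0.0000 0.0000 0.0000 0.0000
t_7: node(7,0) S=60.1395 payoff=81.6005 vs cont=79.9720 → 81.6005 [stop]  node(7,1) S=77.4739 payoff=64.2661 vs cont=62.6376 → 64.2661 [stop]  node(7,2) S=99.8047 payoff=41.9353 vs cont=40.3067 → 41.9353 [stop]  node(7,3) S=128.5721 payoff=13.1679 vs cont=13.6689 → 13.6689 [wait]  node(7,4) S=165.6313 payoff=0.0000 vs cont=0.0000 → 0.0000 [wait]  node(7,5) S=213.3723 payoff=0.0000 vs cont=0.0000 → 0.0000 [wait]  node(7,6) S=274.8740 payoff=0.0000 vs cont=0.0000 → 0.0000 [wait]  node(7,7) S=354.1027 payoff=0.0000 vs cont=0.0000 → 0.0000 [wait]  ⇒ S*(7)=99.8047
t_6: node(6,0) S=68.2587 payoff=73.4813 vs cont=71.8528 → 73.4813 [stop]  node(6,1) S=87.9333 payoff=53.8067 vs cont=52.1782 → 53.8067 [stop]  node(6,2) S=113.2789 payoff=28.4611 vs cont=27.0872 → 28.4611 [stop]  node(6,3) S=145.9300 payoff=0.0000 vs cont=6.5647 → 6.5647 [wait]  node(6,4) S=187.9924 payoff=0.0000 vs cont=0.0000 → 0.0000 [wait]  node(6,5) S=242.1786 payoff=0.0000 vs cont=0.0000 → 0.0000 [wait]  node(6,6) S=311.9833 payoff=0.0000 vs cont=0.0000 → 0.0000 [wait]  ⇒ S*(6)=113.2789
t_5: node(5,0) S=77.4739 payoff=64.2661 vs cont=62.6376 → 64.2661 [stop]  node(5,1) S=99.8047 payoff=41.9353 vs cont=40.3067 → 41.9353 [stop]  node(5,2) S=128.5721 payoff=13.1679 vs cont=17.0054 → 17.0054 [wait]  node(5,3) S=165.6313 payoff=0.0000 vs cont=3.1528 → 3.1528 [wait]  node(5,4) S=213.3723 payoff=0.0000 vs cont=0.0000 → 0.0000 [wait]  node(5,5) S=274.8740 payoff=0.0000 vs cont=0.0000 → 0.0000 [wait]  ⇒ S*(5)=99.8047
t_4: node(4,0) S=87.9333 payoff=53.8067 vs cont=52.1782 → 53.8067 [stop]  node(4,1) S=113.2789 payoff=28.4611 vs cont=28.7830 → 28.7830 [wait]  node(4,2) S=145.9300 payoff=0.0000 vs cont=9.7695 → 9.7695 [wait]  node(4,3) S=187.9924 payoff=0.0000 vs cont=1.5142 → 1.5142 [wait]  node(4,4) S=242.1786 payoff=0.0000 vs cont=0.0000 → 0.0000 [wait]  ⇒ S*(4)=87.9333
t_3: node(3,0) S=99.8047 payoff=41.9353 vs cont=40.4703 → 41.9353 [stop]  node(3,1) S=128.5721 payoff=13.1679 vs cont=18.7888 → 18.7888 [wait]  node(3,2) S=165.6313 payoff=0.0000 vs cont=5.4615 → 5.4615 [wait]  node(3,3) S=213.3723 payoff=0.0000 vs cont=0.7272 → 0.7272 [wait]  ⇒ S*(3)=99.8047
t_2: node(2,0) S=113.2789 payoff=28.4611 vs cont=29.6894 → 29.6894 [wait]  node(2,1) S=145.9300 payoff=0.0000 vs cont=11.7994 → 11.7994 [wait]  node(2,2) S=187.9924 payoff=0.0000 vs cont=2.9926 → 2.9926 [wait]  ⇒ S*(2)=-
t_1: node(1,0) S=128.5721 payoff=13.1679 vs cont=20.2558 → 20.2558 [wait]  node(1,1) S=165.6313 payoff=0.0000 vs cont=7.1878 → 7.1878 [wait]  ⇒ S*(1)=-
t_0: node(0,0) S=145.9300 payoff=0.0000 vs cont=13.3814 → 13.3814 [wait]  ⇒ S*(0)=-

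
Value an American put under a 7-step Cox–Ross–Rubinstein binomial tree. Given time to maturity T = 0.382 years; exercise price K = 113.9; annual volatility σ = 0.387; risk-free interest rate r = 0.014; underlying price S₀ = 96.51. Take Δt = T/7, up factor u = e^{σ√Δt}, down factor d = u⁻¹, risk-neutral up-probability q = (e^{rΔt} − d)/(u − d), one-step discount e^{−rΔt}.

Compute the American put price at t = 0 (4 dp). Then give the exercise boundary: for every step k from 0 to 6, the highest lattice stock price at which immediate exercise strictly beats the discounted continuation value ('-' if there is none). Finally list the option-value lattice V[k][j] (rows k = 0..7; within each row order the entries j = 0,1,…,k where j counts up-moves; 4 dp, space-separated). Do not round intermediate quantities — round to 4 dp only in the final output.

price = 20.8814
boundary = - - - 73.5842 80.5466 88.1678 96.5100
tree:
20.8814
26.9013 14.4356
33.5174 19.8234 8.6600
40.3158 26.2537 12.9341 4.0736
46.6763 33.3534 18.6543 6.7983 1.1476
52.4871 40.3158 25.7322 11.0662 2.2157 0.0000
57.7955 46.6763 33.3534 17.3900 4.2776 0.0000 0.0000
62.6452 52.4871 40.3158 25.7322 8.2584 0.0000 0.0000 0.0000

Δt=0.05457, u=1.09462, d=0.91356, q=0.48164, disc=e^(-rΔt)=0.99924
k=7 terminal: V=max(K-S,0) → 62.6452 52.4871 40.3158 25.7322 8.2584 0.0000 0.0000 0.0000
k=6: j=0 S=56.1045 intr=57.7955 cont=57.7086 V=57.7955[EX]; j=1 S=67.2237 intr=46.6763 cont=46.5893 V=46.6763[EX]; j=2 S=80.5466 intr=33.3534 cont=33.2664 V=33.3534[EX]; j=3 S=96.5100 intr=17.3900 cont=17.3030 V=17.3900[EX]; j=4 S=115.6371 intr=0.0000 cont=4.2776 V=4.2776[hold]; j=5 S=138.5550 intr=0.0000 cont=0.0000 V=0.0000[hold]; j=6 S=166.0150 intr=0.0000 cont=0.0000 V=0.0000[hold]  S*(6)=96.5100
k=5: j=0 S=61.4129 intr=52.4871 cont=52.4001 V=52.4871[EX]; j=1 S=73.5842 intr=40.3158 cont=40.2288 V=40.3158[EX]; j=2 S=88.1678 intr=25.7322 cont=25.6453 V=25.7322[EX]; j=3 S=105.6416 intr=8.2584 cont=11.0662 V=11.0662[hold]; j=4 S=126.5785 intr=0.0000 cont=2.2157 V=2.2157[hold]; j=5 S=151.6648 intr=0.0000 cont=0.0000 V=0.0000[hold]  S*(5)=88.1678
k=4: j=0 S=67.2237 intr=46.6763 cont=46.5893 V=46.6763[EX]; j=1 S=80.5466 intr=33.3534 cont=33.2664 V=33.3534[EX]; j=2 S=96.5100 intr=17.3900 cont=18.6543 V=18.6543[hold]; j=3 S=115.6371 intr=0.0000 cont=6.7983 V=6.7983[hold]; j=4 S=138.5550 intr=0.0000 cont=1.1476 V=1.1476[hold]  S*(4)=80.5466
k=3: j=0 S=73.5842 intr=40.3158 cont=40.2288 V=40.3158[EX]; j=1 S=88.1678 intr=25.7322 cont=26.2537 V=26.2537[hold]; j=2 S=105.6416 intr=8.2584 cont=12.9341 V=12.9341[hold]; j=3 S=126.5785 intr=0.0000 cont=4.0736 V=4.0736[hold]  S*(3)=73.5842
k=2: j=0 S=80.5466 intr=33.3534 cont=33.5174 V=33.5174[hold]; j=1 S=96.5100 intr=17.3900 cont=19.8234 V=19.8234[hold]; j=2 S=115.6371 intr=0.0000 cont=8.6600 V=8.6600[hold]  S*(2)=-
k=1: j=0 S=88.1678 intr=25.7322 cont=26.9013 V=26.9013[hold]; j=1 S=105.6416 intr=8.2584 cont=14.4356 V=14.4356[hold]  S*(1)=-
k=0: j=0 S=96.5100 intr=17.3900 cont=20.8814 V=20.8814[hold]  S*(0)=-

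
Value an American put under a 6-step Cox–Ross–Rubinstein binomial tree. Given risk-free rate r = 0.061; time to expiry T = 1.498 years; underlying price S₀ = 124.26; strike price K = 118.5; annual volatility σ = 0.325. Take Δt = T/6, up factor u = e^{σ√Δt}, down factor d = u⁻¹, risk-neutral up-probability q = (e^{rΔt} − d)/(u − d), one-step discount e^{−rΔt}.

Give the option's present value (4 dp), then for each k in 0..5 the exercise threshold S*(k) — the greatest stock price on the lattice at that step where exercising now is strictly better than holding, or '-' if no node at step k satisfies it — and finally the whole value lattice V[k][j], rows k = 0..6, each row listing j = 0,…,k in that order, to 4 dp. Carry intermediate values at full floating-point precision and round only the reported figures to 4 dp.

price = 12.1616
boundary = - - - 76.3403 89.8007 76.3403
tree:
12.1616
19.1817 5.6910
29.1354 10.0660 1.6012
42.1597 17.3299 3.2946 0.0000
53.6025 28.6993 6.7789 0.0000 0.0000
63.3301 42.1597 13.9481 0.0000 0.0000 0.0000
71.5996 53.6025 28.6993 0.0000 0.0000 0.0000 0.0000

Δt=0.24967  u=1.17632  d=0.85011  q=0.50653  discount=0.98489
step 6 (expiry): payoffs max(K−S,0) = 71.5996 53.6025 28.6993 0.0000 0.0000 0.0000 0.0000
step 5: (k=5,j=0): S=55.1699, (K−S)⁺=63.3301, hold=61.5390 ⇒ V=63.3301 exercise | (k=5,j=1): S=76.3403, (K−S)⁺=42.1597, hold=40.3686 ⇒ V=42.1597 exercise | (k=5,j=2): S=105.6344, (K−S)⁺=12.8656, hold=13.9481 ⇒ V=13.9481 continue | (k=5,j=3): S=146.1696, (K−S)⁺=0.0000, hold=0.0000 ⇒ V=0.0000 continue | (k=5,j=4): S=202.2594, (K−S)⁺=0.0000, hold=0.0000 ⇒ V=0.0000 continue | (k=5,j=5): S=279.8725, (K−S)⁺=0.0000, hold=0.0000 ⇒ V=0.0000 continue  boundary S*=76.3403
step 4: (k=4,j=0): S=64.8975, (K−S)⁺=53.6025, hold=51.8114 ⇒ V=53.6025 exercise | (k=4,j=1): S=89.8007, (K−S)⁺=28.6993, hold=27.4483 ⇒ V=28.6993 exercise | (k=4,j=2): S=124.2600, (K−S)⁺=0.0000, hold=6.7789 ⇒ V=6.7789 continue | (k=4,j=3): S=171.9424, (K−S)⁺=0.0000, hold=0.0000 ⇒ V=0.0000 continue | (k=4,j=4): S=237.9219, (K−S)⁺=0.0000, hold=0.0000 ⇒ V=0.0000 continue  boundary S*=89.8007
step 3: (k=3,j=0): S=76.3403, (K−S)⁺=42.1597, hold=40.3686 ⇒ V=42.1597 exercise | (k=3,j=1): S=105.6344, (K−S)⁺=12.8656, hold=17.3299 ⇒ V=17.3299 continue | (k=3,j=2): S=146.1696, (K−S)⁺=0.0000, hold=3.2946 ⇒ V=3.2946 continue | (k=3,j=3): S=202.2594, (K−S)⁺=0.0000, hold=0.0000 ⇒ V=0.0000 continue  boundary S*=76.3403
step 2: (k=2,j=0): S=89.8007, (K−S)⁺=28.6993, hold=29.1354 ⇒ V=29.1354 continue | (k=2,j=1): S=124.2600, (K−S)⁺=0.0000, hold=10.0660 ⇒ V=10.0660 continue | (k=2,j=2): S=171.9424, (K−S)⁺=0.0000, hold=1.6012 ⇒ V=1.6012 continue  boundary S*=-
step 1: (k=1,j=0): S=105.6344, (K−S)⁺=12.8656, hold=19.1817 ⇒ V=19.1817 continue | (k=1,j=1): S=146.1696, (K−S)⁺=0.0000, hold=5.6910 ⇒ V=5.6910 continue  boundary S*=-
step 0: (k=0,j=0): S=124.2600, (K−S)⁺=0.0000, hold=12.1616 ⇒ V=12.1616 continue  boundary S*=-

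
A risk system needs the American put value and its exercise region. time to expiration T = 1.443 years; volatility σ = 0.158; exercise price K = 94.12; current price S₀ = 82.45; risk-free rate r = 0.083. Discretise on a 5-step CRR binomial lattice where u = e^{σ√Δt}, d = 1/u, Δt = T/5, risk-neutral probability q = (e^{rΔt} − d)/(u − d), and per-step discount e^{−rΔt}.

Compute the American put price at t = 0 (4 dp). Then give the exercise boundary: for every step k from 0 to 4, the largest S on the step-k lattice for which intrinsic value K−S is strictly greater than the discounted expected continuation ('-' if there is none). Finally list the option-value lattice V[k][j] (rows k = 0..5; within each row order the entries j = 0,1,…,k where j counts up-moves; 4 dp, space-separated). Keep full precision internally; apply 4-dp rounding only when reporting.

price = 11.6700
boundary = 82.4500 75.7404 82.4500 75.7404 82.4500
tree:
11.6700
18.3796 5.7197
24.5431 11.6700 2.3180
30.2051 18.3796 5.2924 0.5965
35.4064 24.5431 11.6700 1.6137 0.0000
40.1843 30.2051 18.3796 4.3661 0.0000 0.0000

params: Δt=0.28860 u=1.08859 d=0.91862 q=0.62143 e^(-rΔt)=0.97633
t_5 payoffs: 40.1843 30.2051 18.3796 4.3661 0.0000 0.0000
t_4: node(4,0) S=58.7136 payoff=35.4064 vs cont=33.1786 → 35.4064 [stop]  node(4,1) S=69.5769 payoff=24.5431 vs cont=22.3154 → 24.5431 [stop]  node(4,2) S=82.4500 payoff=11.6700 vs cont=9.4423 → 11.6700 [stop]  node(4,3) S=97.7049 payoff=0.0000 vs cont=1.6137 → 1.6137 [wait]  node(4,4) S=115.7823 payoff=0.0000 vs cont=0.0000 → 0.0000 [wait]  ⇒ S*(4)=82.4500
t_3: node(3,0) S=63.9149 payoff=30.2051 vs cont=27.9774 → 30.2051 [stop]  node(3,1) S=75.7404 payoff=18.3796 vs cont=16.1518 → 18.3796 [stop]  node(3,2) S=89.7539 payoff=4.3661 vs cont=5.2924 → 5.2924 [wait]  node(3,3) S=106.3603 payoff=0.0000 vs cont=0.5965 → 0.5965 [wait]  ⇒ S*(3)=75.7404
t_2: node(2,0) S=69.5769 payoff=24.5431 vs cont=22.3154 → 24.5431 [stop]  node(2,1) S=82.4500 payoff=11.6700 vs cont=10.0043 → 11.6700 [stop]  node(2,2) S=97.7049 payoff=0.0000 vs cont=2.3180 → 2.3180 [wait]  ⇒ S*(2)=82.4500
t_1: node(1,0) S=75.7404 payoff=18.3796 vs cont=16.1518 → 18.3796 [stop]  node(1,1) S=89.7539 payoff=4.3661 vs cont=5.7197 → 5.7197 [wait]  ⇒ S*(1)=75.7404
t_0: node(0,0) S=82.4500 payoff=11.6700 vs cont=10.2636 → 11.6700 [stop]  ⇒ S*(0)=82.4500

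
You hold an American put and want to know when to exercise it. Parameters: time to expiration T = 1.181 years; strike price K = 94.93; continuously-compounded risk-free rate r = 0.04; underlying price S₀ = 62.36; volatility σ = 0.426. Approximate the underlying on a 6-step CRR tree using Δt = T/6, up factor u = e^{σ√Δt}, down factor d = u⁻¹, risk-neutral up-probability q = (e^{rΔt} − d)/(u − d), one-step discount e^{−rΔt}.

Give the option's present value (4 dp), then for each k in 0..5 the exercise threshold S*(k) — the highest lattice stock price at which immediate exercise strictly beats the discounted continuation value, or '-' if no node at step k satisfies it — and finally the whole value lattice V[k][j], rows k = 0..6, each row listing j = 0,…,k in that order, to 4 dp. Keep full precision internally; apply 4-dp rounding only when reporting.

params: Δt=0.19683 u=1.20804 d=0.82779 q=0.47368 e^(-rΔt)=0.99216
t_6 payoffs: 74.8659 65.6493 52.1989 32.5700 3.9244 0.0000 0.0000
t_5: node(5,0) S=24.2382 payoff=70.6918 vs cont=69.9473 → 70.6918 [stop]  node(5,1) S=35.3723 payoff=59.5577 vs cont=58.8133 → 59.5577 [stop]  node(5,2) S=51.6208 payoff=43.3092 vs cont=42.5647 → 43.3092 [stop]  node(5,3) S=75.3333 payoff=19.5967 vs cont=18.8522 → 19.5967 [stop]  node(5,4) S=109.9384 payoff=0.0000 vs cont=2.0493 → 2.0493 [wait]  node(5,5) S=160.4396 payoff=0.0000 vs cont=0.0000 → 0.0000 [wait]  ⇒ S*(5)=75.3333
t_4: node(4,0) S=29.2807 payoff=65.6493 vs cont=64.9048 → 65.6493 [stop]  node(4,1) S=42.7311 payoff=52.1989 vs cont=51.4544 → 52.1989 [stop]  node(4,2) S=62.3600 payoff=32.5700 vs cont=31.8255 → 32.5700 [stop]  node(4,3) S=91.0056 payoff=3.9244 vs cont=11.1964 → 11.1964 [wait]  node(4,4) S=132.8099 payoff=0.0000 vs cont=1.0701 → 1.0701 [wait]  ⇒ S*(4)=62.3600
t_3: node(3,0) S=35.3723 payoff=59.5577 vs cont=58.8133 → 59.5577 [stop]  node(3,1) S=51.6208 payoff=43.3092 vs cont=42.5647 → 43.3092 [stop]  node(3,2) S=75.3333 payoff=19.5967 vs cont=22.2698 → 22.2698 [wait]  node(3,3) S=109.9384 payoff=0.0000 vs cont=6.3496 → 6.3496 [wait]  ⇒ S*(3)=51.6208
t_2: node(2,0) S=42.7311 payoff=52.1989 vs cont=51.4544 → 52.1989 [stop]  node(2,1) S=62.3600 payoff=32.5700 vs cont=33.0818 → 33.0818 [wait]  node(2,2) S=91.0056 payoff=3.9244 vs cont=14.6132 → 14.6132 [wait]  ⇒ S*(2)=42.7311
t_1: node(1,0) S=51.6208 payoff=43.3092 vs cont=42.8052 → 43.3092 [stop]  node(1,1) S=75.3333 payoff=19.5967 vs cont=24.1428 → 24.1428 [wait]  ⇒ S*(1)=51.6208
t_0: node(0,0) S=62.3600 payoff=32.5700 vs cont=33.9620 → 33.9620 [wait]  ⇒ S*(0)=-

price = 33.9620
boundary = - 51.6208 42.7311 51.6208 62.3600 75.3333
tree:
33.9620
43.3092 24.1428
52.1989 33.0818 14.6132
59.5577 43.3092 22.2698 6.3496
65.6493 52.1989 32.5700 11.1964 1.0701
70.6918 59.5577 43.3092 19.5967 2.0493 0.0000
74.8659 65.6493 52.1989 32.5700 3.9244 0.0000 0.0000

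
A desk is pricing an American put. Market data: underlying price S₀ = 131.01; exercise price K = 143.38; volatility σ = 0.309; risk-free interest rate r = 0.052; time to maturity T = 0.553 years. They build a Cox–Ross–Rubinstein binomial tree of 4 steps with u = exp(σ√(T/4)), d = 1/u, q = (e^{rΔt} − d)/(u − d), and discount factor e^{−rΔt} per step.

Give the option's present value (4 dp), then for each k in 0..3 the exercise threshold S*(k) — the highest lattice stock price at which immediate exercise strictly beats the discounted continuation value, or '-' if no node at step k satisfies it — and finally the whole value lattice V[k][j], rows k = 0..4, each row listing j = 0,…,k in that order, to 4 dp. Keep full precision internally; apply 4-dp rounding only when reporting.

price = 18.2990
boundary = - - 104.1143 116.7905
tree:
18.2990
27.4629 9.4940
39.2657 16.1782 3.0163
50.5661 26.5895 6.1083 0.0000
60.6399 39.2657 12.3700 0.0000 0.0000

params: Δt=0.13825 u=1.12175 d=0.89146 q=0.50264 e^(-rΔt)=0.99284
t_4 payoffs: 60.6399 39.2657 12.3700 0.0000 0.0000
t_3: node(3,0) S=92.8139 payoff=50.5661 vs cont=49.5390 → 50.5661 [stop]  node(3,1) S=116.7905 payoff=26.5895 vs cont=25.5625 → 26.5895 [stop]  node(3,2) S=146.9608 payoff=0.0000 vs cont=6.1083 → 6.1083 [wait]  node(3,3) S=184.9251 payoff=0.0000 vs cont=0.0000 → 0.0000 [wait]  ⇒ S*(3)=116.7905
t_2: node(2,0) S=104.1143 payoff=39.2657 vs cont=38.2387 → 39.2657 [stop]  node(2,1) S=131.0100 payoff=12.3700 vs cont=16.1782 → 16.1782 [wait]  node(2,2) S=164.8537 payoff=0.0000 vs cont=3.0163 → 3.0163 [wait]  ⇒ S*(2)=104.1143
t_1: node(1,0) S=116.7905 payoff=26.5895 vs cont=27.4629 → 27.4629 [wait]  node(1,1) S=146.9608 payoff=0.0000 vs cont=9.4940 → 9.4940 [wait]  ⇒ S*(1)=-
t_0: node(0,0) S=131.0100 payoff=12.3700 vs cont=18.2990 → 18.2990 [wait]  ⇒ S*(0)=-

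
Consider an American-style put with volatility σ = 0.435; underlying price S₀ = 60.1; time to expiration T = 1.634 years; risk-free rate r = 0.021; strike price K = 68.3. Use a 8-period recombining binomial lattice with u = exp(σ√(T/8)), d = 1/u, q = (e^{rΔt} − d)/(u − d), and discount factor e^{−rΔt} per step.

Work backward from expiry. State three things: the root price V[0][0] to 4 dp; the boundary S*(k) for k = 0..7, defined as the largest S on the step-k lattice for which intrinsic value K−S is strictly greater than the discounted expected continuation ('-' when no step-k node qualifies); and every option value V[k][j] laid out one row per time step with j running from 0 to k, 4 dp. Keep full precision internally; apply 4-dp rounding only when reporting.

Δt=0.20425  u=1.21725  d=0.82152  q=0.46187  discount=0.99572
step 8 (expiry): payoffs max(K−S,0) = 55.8308 49.8245 40.9249 27.7384 8.2000 0.0000 0.0000 0.0000 0.0000
step 7: (k=7,j=0): S=15.1781, (K−S)⁺=53.1219, hold=52.8296 ⇒ V=53.1219 exercise | (k=7,j=1): S=22.4893, (K−S)⁺=45.8107, hold=45.5184 ⇒ V=45.8107 exercise | (k=7,j=2): S=33.3223, (K−S)⁺=34.9777, hold=34.6853 ⇒ V=34.9777 exercise | (k=7,j=3): S=49.3736, (K−S)⁺=18.9264, hold=18.6341 ⇒ V=18.9264 exercise | (k=7,j=4): S=73.1567, (K−S)⁺=0.0000, hold=4.3938 ⇒ V=4.3938 continue | (k=7,j=5): S=108.3961, (K−S)⁺=0.0000, hold=0.0000 ⇒ V=0.0000 continue | (k=7,j=6): S=160.6101, (K−S)⁺=0.0000, hold=0.0000 ⇒ V=0.0000 continue | (k=7,j=7): S=237.9756, (K−S)⁺=0.0000, hold=0.0000 ⇒ V=0.0000 continue  boundary S*=49.3736
step 6: (k=6,j=0): S=18.4755, (K−S)⁺=49.8245, hold=49.5322 ⇒ V=49.8245 exercise | (k=6,j=1): S=27.3751, (K−S)⁺=40.9249, hold=40.6326 ⇒ V=40.9249 exercise | (k=6,j=2): S=40.5616, (K−S)⁺=27.7384, hold=27.4461 ⇒ V=27.7384 exercise | (k=6,j=3): S=60.1000, (K−S)⁺=8.2000, hold=12.1619 ⇒ V=12.1619 continue | (k=6,j=4): S=89.0500, (K−S)⁺=0.0000, hold=2.3543 ⇒ V=2.3543 continue | (k=6,j=5): S=131.9451, (K−S)⁺=0.0000, hold=0.0000 ⇒ V=0.0000 continue | (k=6,j=6): S=195.5026, (K−S)⁺=0.0000, hold=0.0000 ⇒ V=0.0000 continue  boundary S*=40.5616
step 5: (k=5,j=0): S=22.4893, (K−S)⁺=45.8107, hold=45.5184 ⇒ V=45.8107 exercise | (k=5,j=1): S=33.3223, (K−S)⁺=34.9777, hold=34.6853 ⇒ V=34.9777 exercise | (k=5,j=2): S=49.3736, (K−S)⁺=18.9264, hold=20.4561 ⇒ V=20.4561 continue | (k=5,j=3): S=73.1567, (K−S)⁺=0.0000, hold=7.5994 ⇒ V=7.5994 continue | (k=5,j=4): S=108.3961, (K−S)⁺=0.0000, hold=1.2615 ⇒ V=1.2615 continue | (k=5,j=5): S=160.6101, (K−S)⁺=0.0000, hold=0.0000 ⇒ V=0.0000 continue  boundary S*=33.3223
step 4: (k=4,j=0): S=27.3751, (K−S)⁺=40.9249, hold=40.6326 ⇒ V=40.9249 exercise | (k=4,j=1): S=40.5616, (K−S)⁺=27.7384, hold=28.1496 ⇒ V=28.1496 continue | (k=4,j=2): S=60.1000, (K−S)⁺=8.2000, hold=14.4558 ⇒ V=14.4558 continue | (k=4,j=3): S=89.0500, (K−S)⁺=0.0000, hold=4.6521 ⇒ V=4.6521 continue | (k=4,j=4): S=131.9451, (K−S)⁺=0.0000, hold=0.6759 ⇒ V=0.6759 continue  boundary S*=27.3751
step 3: (k=3,j=0): S=33.3223, (K−S)⁺=34.9777, hold=34.8744 ⇒ V=34.9777 exercise | (k=3,j=1): S=49.3736, (K−S)⁺=18.9264, hold=21.7314 ⇒ V=21.7314 continue | (k=3,j=2): S=73.1567, (K−S)⁺=0.0000, hold=9.8853 ⇒ V=9.8853 continue | (k=3,j=3): S=108.3961, (K−S)⁺=0.0000, hold=2.8036 ⇒ V=2.8036 continue  boundary S*=33.3223
step 2: (k=2,j=0): S=40.5616, (K−S)⁺=27.7384, hold=28.7361 ⇒ V=28.7361 continue | (k=2,j=1): S=60.1000, (K−S)⁺=8.2000, hold=16.1904 ⇒ V=16.1904 continue | (k=2,j=2): S=89.0500, (K−S)⁺=0.0000, hold=6.5861 ⇒ V=6.5861 continue  boundary S*=-
step 1: (k=1,j=0): S=49.3736, (K−S)⁺=18.9264, hold=22.8434 ⇒ V=22.8434 continue | (k=1,j=1): S=73.1567, (K−S)⁺=0.0000, hold=11.7042 ⇒ V=11.7042 continue  boundary S*=-
step 0: (k=0,j=0): S=60.1000, (K−S)⁺=8.2000, hold=17.6228 ⇒ V=17.6228 continue  boundary S*=-

price = 17.6228
boundary = - - - 33.3223 27.3751 33.3223 40.5616 49.3736
tree:
17.6228
22.8434 11.7042
28.7361 16.1904 6.5861
34.9777 21.7314 9.8853 2.8036
40.9249 28.1496 14.4558 4.6521 0.6759
45.8107 34.9777 20.4561 7.5994 1.2615 0.0000
49.8245 40.9249 27.7384 12.1619 2.3543 0.0000 0.0000
53.1219 45.8107 34.9777 18.9264 4.3938 0.0000 0.0000 0.0000
55.8308 49.8245 40.9249 27.7384 8.2000 0.0000 0.0000 0.0000 0.0000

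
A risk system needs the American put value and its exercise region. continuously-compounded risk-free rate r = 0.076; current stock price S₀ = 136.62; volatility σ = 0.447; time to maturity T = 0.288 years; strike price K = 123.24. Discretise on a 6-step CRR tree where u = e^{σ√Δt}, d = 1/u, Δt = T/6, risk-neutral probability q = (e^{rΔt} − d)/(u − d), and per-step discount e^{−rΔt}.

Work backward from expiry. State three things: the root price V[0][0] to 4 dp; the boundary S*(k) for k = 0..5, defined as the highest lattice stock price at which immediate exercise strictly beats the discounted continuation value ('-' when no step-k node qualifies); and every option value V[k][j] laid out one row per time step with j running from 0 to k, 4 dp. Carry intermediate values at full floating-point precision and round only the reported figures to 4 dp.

price = 6.4213
boundary = - - - - 92.3395 101.8402
tree:
6.4213
10.0361 2.7685
15.2193 4.8048 0.7047
22.2183 8.1675 1.3982 0.0000
30.9005 13.4955 2.7742 0.0000 0.0000
39.5149 21.3998 5.5044 0.0000 0.0000 0.0000
47.3256 30.9005 10.9216 0.0000 0.0000 0.0000 0.0000

Δt=0.04800  u=1.10289  d=0.90671  q=0.49417  discount=0.99636
step 6 (expiry): payoffs max(K−S,0) = 47.3256 30.9005 10.9216 0.0000 0.0000 0.0000 0.0000
step 5: (k=5,j=0): S=83.7251, (K−S)⁺=39.5149, hold=39.0661 ⇒ V=39.5149 exercise | (k=5,j=1): S=101.8402, (K−S)⁺=21.3998, hold=20.9510 ⇒ V=21.3998 exercise | (k=5,j=2): S=123.8747, (K−S)⁺=0.0000, hold=5.5044 ⇒ V=5.5044 continue | (k=5,j=3): S=150.6766, (K−S)⁺=0.0000, hold=0.0000 ⇒ V=0.0000 continue | (k=5,j=4): S=183.2776, (K−S)⁺=0.0000, hold=0.0000 ⇒ V=0.0000 continue | (k=5,j=5): S=222.9321, (K−S)⁺=0.0000, hold=0.0000 ⇒ V=0.0000 continue  boundary S*=101.8402
step 4: (k=4,j=0): S=92.3395, (K−S)⁺=30.9005, hold=30.4517 ⇒ V=30.9005 exercise | (k=4,j=1): S=112.3184, (K−S)⁺=10.9216, hold=13.4955 ⇒ V=13.4955 continue | (k=4,j=2): S=136.6200, (K−S)⁺=0.0000, hold=2.7742 ⇒ V=2.7742 continue | (k=4,j=3): S=166.1796, (K−S)⁺=0.0000, hold=0.0000 ⇒ V=0.0000 continue | (k=4,j=4): S=202.1347, (K−S)⁺=0.0000, hold=0.0000 ⇒ V=0.0000 continue  boundary S*=92.3395
step 3: (k=3,j=0): S=101.8402, (K−S)⁺=21.3998, hold=22.2183 ⇒ V=22.2183 continue | (k=3,j=1): S=123.8747, (K−S)⁺=0.0000, hold=8.1675 ⇒ V=8.1675 continue | (k=3,j=2): S=150.6766, (K−S)⁺=0.0000, hold=1.3982 ⇒ V=1.3982 continue | (k=3,j=3): S=183.2776, (K−S)⁺=0.0000, hold=0.0000 ⇒ V=0.0000 continue  boundary S*=-
step 2: (k=2,j=0): S=112.3184, (K−S)⁺=10.9216, hold=15.2193 ⇒ V=15.2193 continue | (k=2,j=1): S=136.6200, (K−S)⁺=0.0000, hold=4.8048 ⇒ V=4.8048 continue | (k=2,j=2): S=166.1796, (K−S)⁺=0.0000, hold=0.7047 ⇒ V=0.7047 continue  boundary S*=-
step 1: (k=1,j=0): S=123.8747, (K−S)⁺=0.0000, hold=10.0361 ⇒ V=10.0361 continue | (k=1,j=1): S=150.6766, (K−S)⁺=0.0000, hold=2.7685 ⇒ V=2.7685 continue  boundary S*=-
step 0: (k=0,j=0): S=136.6200, (K−S)⁺=0.0000, hold=6.4213 ⇒ V=6.4213 continue  boundary S*=-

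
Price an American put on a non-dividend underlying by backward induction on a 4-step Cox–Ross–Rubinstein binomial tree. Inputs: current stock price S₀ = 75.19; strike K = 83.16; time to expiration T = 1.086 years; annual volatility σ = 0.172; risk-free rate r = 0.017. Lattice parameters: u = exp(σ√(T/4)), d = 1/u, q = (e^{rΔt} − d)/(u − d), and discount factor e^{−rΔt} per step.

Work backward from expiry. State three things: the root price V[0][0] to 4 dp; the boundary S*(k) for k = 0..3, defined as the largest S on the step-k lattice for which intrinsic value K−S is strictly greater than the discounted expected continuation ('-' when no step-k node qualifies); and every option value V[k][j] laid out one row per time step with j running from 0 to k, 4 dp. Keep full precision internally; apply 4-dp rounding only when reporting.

price = 9.9596
boundary = - - 62.8515 68.7445
tree:
9.9596
14.5988 5.4743
20.3085 9.1001 1.9476
25.6963 14.4155 3.9398 0.0000
30.6223 20.3085 7.9700 0.0000 0.0000

Δt=0.27150, u=1.09376, d=0.91428, q=0.50338, disc=e^(-rΔt)=0.99540
k=4 terminal: V=max(K-S,0) → 30.6223 20.3085 7.9700 0.0000 0.0000
k=3: j=0 S=57.4637 intr=25.6963 cont=25.3134 V=25.6963[EX]; j=1 S=68.7445 intr=14.4155 cont=14.0326 V=14.4155[EX]; j=2 S=82.2399 intr=0.9201 cont=3.9398 V=3.9398[hold]; j=3 S=98.3845 intr=0.0000 cont=0.0000 V=0.0000[hold]  S*(3)=68.7445
k=2: j=0 S=62.8515 intr=20.3085 cont=19.9256 V=20.3085[EX]; j=1 S=75.1900 intr=7.9700 cont=9.1001 V=9.1001[hold]; j=2 S=89.9507 intr=0.0000 cont=1.9476 V=1.9476[hold]  S*(2)=62.8515
k=1: j=0 S=68.7445 intr=14.4155 cont=14.5988 V=14.5988[hold]; j=1 S=82.2399 intr=0.9201 cont=5.4743 V=5.4743[hold]  S*(1)=-
k=0: j=0 S=75.1900 intr=7.9700 cont=9.9596 V=9.9596[hold]  S*(0)=-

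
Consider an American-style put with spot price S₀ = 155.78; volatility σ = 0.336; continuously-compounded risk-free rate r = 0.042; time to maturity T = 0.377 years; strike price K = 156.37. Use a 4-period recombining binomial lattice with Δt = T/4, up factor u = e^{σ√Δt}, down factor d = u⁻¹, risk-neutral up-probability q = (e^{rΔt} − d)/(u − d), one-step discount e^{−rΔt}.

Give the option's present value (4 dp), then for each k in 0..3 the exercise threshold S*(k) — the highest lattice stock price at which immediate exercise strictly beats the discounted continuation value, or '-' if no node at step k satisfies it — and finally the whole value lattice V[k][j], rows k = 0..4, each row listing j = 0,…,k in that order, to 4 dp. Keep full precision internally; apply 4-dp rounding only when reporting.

params: Δt=0.09425 u=1.10866 d=0.90199 q=0.49343 e^(-rΔt)=0.99605
t_4 payoffs: 53.2561 29.6298 0.5900 0.0000 0.0000
t_3: node(3,0) S=114.3184 payoff=42.0516 vs cont=41.4339 → 42.0516 [stop]  node(3,1) S=140.5119 payoff=15.8581 vs cont=15.2403 → 15.8581 [stop]  node(3,2) S=172.7071 payoff=0.0000 vs cont=0.2977 → 0.2977 [wait]  node(3,3) S=212.2792 payoff=0.0000 vs cont=0.0000 → 0.0000 [wait]  ⇒ S*(3)=140.5119
t_2: node(2,0) S=126.7402 payoff=29.6298 vs cont=29.0120 → 29.6298 [stop]  node(2,1) S=155.7800 payoff=0.5900 vs cont=8.1479 → 8.1479 [wait]  node(2,2) S=191.4736 payoff=0.0000 vs cont=0.1502 → 0.1502 [wait]  ⇒ S*(2)=126.7402
t_1: node(1,0) S=140.5119 payoff=15.8581 vs cont=18.9548 → 18.9548 [wait]  node(1,1) S=172.7071 payoff=0.0000 vs cont=4.1850 → 4.1850 [wait]  ⇒ S*(1)=-
t_0: node(0,0) S=155.7800 payoff=0.5900 vs cont=11.6209 → 11.6209 [wait]  ⇒ S*(0)=-

price = 11.6209
boundary = - - 126.7402 140.5119
tree:
11.6209
18.9548 4.1850
29.6298 8.1479 0.1502
42.0516 15.8581 0.2977 0.0000
53.2561 29.6298 0.5900 0.0000 0.0000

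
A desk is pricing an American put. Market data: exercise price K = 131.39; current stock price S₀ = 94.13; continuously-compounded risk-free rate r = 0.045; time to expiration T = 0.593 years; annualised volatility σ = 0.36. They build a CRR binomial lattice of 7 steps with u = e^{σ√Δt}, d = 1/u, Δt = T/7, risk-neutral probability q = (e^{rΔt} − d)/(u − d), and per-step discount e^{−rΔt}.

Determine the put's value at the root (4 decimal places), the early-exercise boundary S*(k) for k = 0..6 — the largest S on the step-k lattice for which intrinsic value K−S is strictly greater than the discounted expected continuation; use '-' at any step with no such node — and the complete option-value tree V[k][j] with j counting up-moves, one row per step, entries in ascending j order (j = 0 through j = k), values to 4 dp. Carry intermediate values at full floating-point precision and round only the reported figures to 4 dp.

price = 37.4994
boundary = - 84.7661 94.1300 84.7661 94.1300 104.5283 116.0752
tree:
37.4994
46.6239 28.3701
55.0562 37.2600 19.4122
62.6497 46.6239 27.5284 11.1834
69.4879 55.0562 37.2600 17.6949 4.5475
75.6458 62.6497 46.6239 26.8617 8.3682 0.6383
81.1911 69.4879 55.0562 37.2600 15.3148 1.2613 0.0000
86.1848 75.6458 62.6497 46.6239 26.8617 2.4924 0.0000 0.0000

Δt=0.08471  u=1.11047  d=0.90052  q=0.49202  discount=0.99620
step 7 (expiry): payoffs max(K−S,0) = 86.1848 75.6458 62.6497 46.6239 26.8617 2.4924 0.0000 0.0000
step 6: (k=6,j=0): S=50.1989, (K−S)⁺=81.1911, hold=80.6912 ⇒ V=81.1911 exercise | (k=6,j=1): S=61.9021, (K−S)⁺=69.4879, hold=68.9880 ⇒ V=69.4879 exercise | (k=6,j=2): S=76.3338, (K−S)⁺=55.0562, hold=54.5563 ⇒ V=55.0562 exercise | (k=6,j=3): S=94.1300, (K−S)⁺=37.2600, hold=36.7601 ⇒ V=37.2600 exercise | (k=6,j=4): S=116.0752, (K−S)⁺=15.3148, hold=14.8149 ⇒ V=15.3148 exercise | (k=6,j=5): S=143.1366, (K−S)⁺=0.0000, hold=1.2613 ⇒ V=1.2613 continue | (k=6,j=6): S=176.5070, (K−S)⁺=0.0000, hold=0.0000 ⇒ V=0.0000 continue  boundary S*=116.0752
step 5: (k=5,j=0): S=55.7442, (K−S)⁺=75.6458, hold=75.1458 ⇒ V=75.6458 exercise | (k=5,j=1): S=68.7403, (K−S)⁺=62.6497, hold=62.1498 ⇒ V=62.6497 exercise | (k=5,j=2): S=84.7661, (K−S)⁺=46.6239, hold=46.1239 ⇒ V=46.6239 exercise | (k=5,j=3): S=104.5283, (K−S)⁺=26.8617, hold=26.3618 ⇒ V=26.8617 exercise | (k=5,j=4): S=128.8976, (K−S)⁺=2.4924, hold=8.3682 ⇒ V=8.3682 continue | (k=5,j=5): S=158.9484, (K−S)⁺=0.0000, hold=0.6383 ⇒ V=0.6383 continue  boundary S*=104.5283
step 4: (k=4,j=0): S=61.9021, (K−S)⁺=69.4879, hold=68.9880 ⇒ V=69.4879 exercise | (k=4,j=1): S=76.3338, (K−S)⁺=55.0562, hold=54.5563 ⇒ V=55.0562 exercise | (k=4,j=2): S=94.1300, (K−S)⁺=37.2600, hold=36.7601 ⇒ V=37.2600 exercise | (k=4,j=3): S=116.0752, (K−S)⁺=15.3148, hold=17.6949 ⇒ V=17.6949 continue | (k=4,j=4): S=143.1366, (K−S)⁺=0.0000, hold=4.5475 ⇒ V=4.5475 continue  boundary S*=94.1300
step 3: (k=3,j=0): S=68.7403, (K−S)⁺=62.6497, hold=62.1498 ⇒ V=62.6497 exercise | (k=3,j=1): S=84.7661, (K−S)⁺=46.6239, hold=46.1239 ⇒ V=46.6239 exercise | (k=3,j=2): S=104.5283, (K−S)⁺=26.8617, hold=27.5284 ⇒ V=27.5284 continue | (k=3,j=3): S=128.8976, (K−S)⁺=2.4924, hold=11.1834 ⇒ V=11.1834 continue  boundary S*=84.7661
step 2: (k=2,j=0): S=76.3338, (K−S)⁺=55.0562, hold=54.5563 ⇒ V=55.0562 exercise | (k=2,j=1): S=94.1300, (K−S)⁺=37.2600, hold=37.0869 ⇒ V=37.2600 exercise | (k=2,j=2): S=116.0752, (K−S)⁺=15.3148, hold=19.4122 ⇒ V=19.4122 continue  boundary S*=94.1300
step 1: (k=1,j=0): S=84.7661, (K−S)⁺=46.6239, hold=46.1239 ⇒ V=46.6239 exercise | (k=1,j=1): S=104.5283, (K−S)⁺=26.8617, hold=28.3701 ⇒ V=28.3701 continue  boundary S*=84.7661
step 0: (k=0,j=0): S=94.1300, (K−S)⁺=37.2600, hold=37.4994 ⇒ V=37.4994 continue  boundary S*=-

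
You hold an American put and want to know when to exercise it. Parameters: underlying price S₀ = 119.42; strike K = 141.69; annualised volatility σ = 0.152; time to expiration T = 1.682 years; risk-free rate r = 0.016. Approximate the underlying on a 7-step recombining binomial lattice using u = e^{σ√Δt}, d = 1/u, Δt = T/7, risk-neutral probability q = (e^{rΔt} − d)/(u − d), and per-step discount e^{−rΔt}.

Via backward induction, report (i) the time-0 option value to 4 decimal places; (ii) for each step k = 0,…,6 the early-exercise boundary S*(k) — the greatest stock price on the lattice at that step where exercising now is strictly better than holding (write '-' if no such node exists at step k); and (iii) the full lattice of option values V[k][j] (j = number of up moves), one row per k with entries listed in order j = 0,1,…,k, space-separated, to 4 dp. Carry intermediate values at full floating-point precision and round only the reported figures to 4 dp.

Δt=0.24029, u=1.07735, d=0.92820, q=0.50721, disc=e^(-rΔt)=0.99616
k=7 terminal: V=max(K-S,0) → 70.8031 59.4121 46.1906 30.8444 13.0323 0.0000 0.0000 0.0000
k=6: j=0 S=76.3703 intr=65.3197 cont=64.7760 V=65.3197[EX]; j=1 S=88.6425 intr=53.0475 cont=52.5038 V=53.0475[EX]; j=2 S=102.8868 intr=38.8032 cont=38.2595 V=38.8032[EX]; j=3 S=119.4200 intr=22.2700 cont=21.7263 V=22.2700[EX]; j=4 S=138.6100 intr=3.0800 cont=6.3976 V=6.3976[hold]; j=5 S=160.8837 intr=0.0000 cont=0.0000 V=0.0000[hold]; j=6 S=186.7367 intr=0.0000 cont=0.0000 V=0.0000[hold]  S*(6)=119.4200
k=5: j=0 S=82.2779 intr=59.4121 cont=58.8684 V=59.4121[EX]; j=1 S=95.4994 intr=46.1906 cont=45.6469 V=46.1906[EX]; j=2 S=110.8456 intr=30.8444 cont=30.3007 V=30.8444[EX]; j=3 S=128.6577 intr=13.0323 cont=14.1648 V=14.1648[hold]; j=4 S=149.3322 intr=0.0000 cont=3.1406 V=3.1406[hold]; j=5 S=173.3289 intr=0.0000 cont=0.0000 V=0.0000[hold]  S*(5)=110.8456
k=4: j=0 S=88.6425 intr=53.0475 cont=52.5038 V=53.0475[EX]; j=1 S=102.8868 intr=38.8032 cont=38.2595 V=38.8032[EX]; j=2 S=119.4200 intr=22.2700 cont=22.2985 V=22.2985[hold]; j=3 S=138.6100 intr=3.0800 cont=8.5404 V=8.5404[hold]; j=4 S=160.8837 intr=0.0000 cont=1.5417 V=1.5417[hold]  S*(4)=102.8868
k=3: j=0 S=95.4994 intr=46.1906 cont=45.6469 V=46.1906[EX]; j=1 S=110.8456 intr=30.8444 cont=30.3152 V=30.8444[EX]; j=2 S=128.6577 intr=13.0323 cont=15.2615 V=15.2615[hold]; j=3 S=149.3322 intr=0.0000 cont=4.9715 V=4.9715[hold]  S*(3)=110.8456
k=2: j=0 S=102.8868 intr=38.8032 cont=38.2595 V=38.8032[EX]; j=1 S=119.4200 intr=22.2700 cont=22.8527 V=22.8527[hold]; j=2 S=138.6100 intr=3.0800 cont=10.0038 V=10.0038[hold]  S*(2)=102.8868
k=1: j=0 S=110.8456 intr=30.8444 cont=30.5951 V=30.8444[EX]; j=1 S=128.6577 intr=13.0323 cont=16.2729 V=16.2729[hold]  S*(1)=110.8456
k=0: j=0 S=119.4200 intr=22.2700 cont=23.3637 V=23.3637[hold]  S*(0)=-

price = 23.3637
boundary = - 110.8456 102.8868 110.8456 102.8868 110.8456 119.4200
tree:
23.3637
30.8444 16.2729
38.8032 22.8527 10.0038
46.1906 30.8444 15.2615 4.9715
53.0475 38.8032 22.2985 8.5404 1.5417
59.4121 46.1906 30.8444 14.1648 3.1406 0.0000
65.3197 53.0475 38.8032 22.2700 6.3976 0.0000 0.0000
70.8031 59.4121 46.1906 30.8444 13.0323 0.0000 0.0000 0.0000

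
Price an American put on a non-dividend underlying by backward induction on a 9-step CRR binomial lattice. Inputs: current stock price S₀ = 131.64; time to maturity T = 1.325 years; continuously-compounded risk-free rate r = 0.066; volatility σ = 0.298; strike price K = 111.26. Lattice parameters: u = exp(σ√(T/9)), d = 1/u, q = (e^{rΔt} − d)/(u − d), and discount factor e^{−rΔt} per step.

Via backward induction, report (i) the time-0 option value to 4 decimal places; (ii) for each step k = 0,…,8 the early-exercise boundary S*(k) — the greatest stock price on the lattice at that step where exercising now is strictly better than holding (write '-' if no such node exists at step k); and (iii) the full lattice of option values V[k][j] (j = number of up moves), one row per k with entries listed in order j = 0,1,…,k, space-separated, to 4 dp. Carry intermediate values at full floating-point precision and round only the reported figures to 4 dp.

Δt=0.14722  u=1.12113  d=0.89195  q=0.51405  discount=0.99033
step 9 (expiry): payoffs max(K−S,0) = 64.2199 52.1333 36.9411 17.8454 0.0000 0.0000 0.0000 0.0000 0.0000 0.0000
step 8: (k=8,j=0): S=52.7382, (K−S)⁺=58.5218, hold=57.4459 ⇒ V=58.5218 exercise | (k=8,j=1): S=66.2890, (K−S)⁺=44.9710, hold=43.8952 ⇒ V=44.9710 exercise | (k=8,j=2): S=83.3214, (K−S)⁺=27.9386, hold=26.8627 ⇒ V=27.9386 exercise | (k=8,j=3): S=104.7303, (K−S)⁺=6.5297, hold=8.5881 ⇒ V=8.5881 continue | (k=8,j=4): S=131.6400, (K−S)⁺=0.0000, hold=0.0000 ⇒ V=0.0000 continue | (k=8,j=5): S=165.4640, (K−S)⁺=0.0000, hold=0.0000 ⇒ V=0.0000 continue | (k=8,j=6): S=207.9788, (K−S)⁺=0.0000, hold=0.0000 ⇒ V=0.0000 continue | (k=8,j=7): S=261.4174, (K−S)⁺=0.0000, hold=0.0000 ⇒ V=0.0000 continue | (k=8,j=8): S=328.5868, (K−S)⁺=0.0000, hold=0.0000 ⇒ V=0.0000 continue  boundary S*=83.3214
step 7: (k=7,j=0): S=59.1267, (K−S)⁺=52.1333, hold=51.0575 ⇒ V=52.1333 exercise | (k=7,j=1): S=74.3189, (K−S)⁺=36.9411, hold=35.8653 ⇒ V=36.9411 exercise | (k=7,j=2): S=93.4146, (K−S)⁺=17.8454, hold=17.8175 ⇒ V=17.8454 exercise | (k=7,j=3): S=117.4168, (K−S)⁺=0.0000, hold=4.1331 ⇒ V=4.1331 continue | (k=7,j=4): S=147.5862, (K−S)⁺=0.0000, hold=0.0000 ⇒ V=0.0000 continue | (k=7,j=5): S=185.5074, (K−S)⁺=0.0000, hold=0.0000 ⇒ V=0.0000 continue | (k=7,j=6): S=233.1722, (K−S)⁺=0.0000, hold=0.0000 ⇒ V=0.0000 continue | (k=7,j=7): S=293.0841, (K−S)⁺=0.0000, hold=0.0000 ⇒ V=0.0000 continue  boundary S*=93.4146
step 6: (k=6,j=0): S=66.2890, (K−S)⁺=44.9710, hold=43.8952 ⇒ V=44.9710 exercise | (k=6,j=1): S=83.3214, (K−S)⁺=27.9386, hold=26.8627 ⇒ V=27.9386 exercise | (k=6,j=2): S=104.7303, (K−S)⁺=6.5297, hold=10.6922 ⇒ V=10.6922 continue | (k=6,j=3): S=131.6400, (K−S)⁺=0.0000, hold=1.9890 ⇒ V=1.9890 continue | (k=6,j=4): S=165.4640, (K−S)⁺=0.0000, hold=0.0000 ⇒ V=0.0000 continue | (k=6,j=5): S=207.9788, (K−S)⁺=0.0000, hold=0.0000 ⇒ V=0.0000 continue | (k=6,j=6): S=261.4174, (K−S)⁺=0.0000, hold=0.0000 ⇒ V=0.0000 continue  boundary S*=83.3214
step 5: (k=5,j=0): S=74.3189, (K−S)⁺=36.9411, hold=35.8653 ⇒ V=36.9411 exercise | (k=5,j=1): S=93.4146, (K−S)⁺=17.8454, hold=18.8886 ⇒ V=18.8886 continue | (k=5,j=2): S=117.4168, (K−S)⁺=0.0000, hold=6.1582 ⇒ V=6.1582 continue | (k=5,j=3): S=147.5862, (K−S)⁺=0.0000, hold=0.9572 ⇒ V=0.9572 continue | (k=5,j=4): S=185.5074, (K−S)⁺=0.0000, hold=0.0000 ⇒ V=0.0000 continue | (k=5,j=5): S=233.1722, (K−S)⁺=0.0000, hold=0.0000 ⇒ V=0.0000 continue  boundary S*=74.3189
step 4: (k=4,j=0): S=83.3214, (K−S)⁺=27.9386, hold=27.3938 ⇒ V=27.9386 exercise | (k=4,j=1): S=104.7303, (K−S)⁺=6.5297, hold=12.2252 ⇒ V=12.2252 continue | (k=4,j=2): S=131.6400, (K−S)⁺=0.0000, hold=3.4510 ⇒ V=3.4510 continue | (k=4,j=3): S=165.4640, (K−S)⁺=0.0000, hold=0.4607 ⇒ V=0.4607 continue | (k=4,j=4): S=207.9788, (K−S)⁺=0.0000, hold=0.0000 ⇒ V=0.0000 continue  boundary S*=83.3214
step 3: (k=3,j=0): S=93.4146, (K−S)⁺=17.8454, hold=19.6691 ⇒ V=19.6691 continue | (k=3,j=1): S=117.4168, (K−S)⁺=0.0000, hold=7.6402 ⇒ V=7.6402 continue | (k=3,j=2): S=147.5862, (K−S)⁺=0.0000, hold=1.8953 ⇒ V=1.8953 continue | (k=3,j=3): S=185.5074, (K−S)⁺=0.0000, hold=0.2217 ⇒ V=0.2217 continue  boundary S*=-
step 2: (k=2,j=0): S=104.7303, (K−S)⁺=6.5297, hold=13.3552 ⇒ V=13.3552 continue | (k=2,j=1): S=131.6400, (K−S)⁺=0.0000, hold=4.6417 ⇒ V=4.6417 continue | (k=2,j=2): S=165.4640, (K−S)⁺=0.0000, hold=1.0250 ⇒ V=1.0250 continue  boundary S*=-
step 1: (k=1,j=0): S=117.4168, (K−S)⁺=0.0000, hold=8.7902 ⇒ V=8.7902 continue | (k=1,j=1): S=147.5862, (K−S)⁺=0.0000, hold=2.7556 ⇒ V=2.7556 continue  boundary S*=-
step 0: (k=0,j=0): S=131.6400, (K−S)⁺=0.0000, hold=5.6331 ⇒ V=5.6331 continue  boundary S*=-

price = 5.6331
boundary = - - - - 83.3214 74.3189 83.3214 93.4146 83.3214
tree:
5.6331
8.7902 2.7556
13.3552 4.6417 1.0250
19.6691 7.6402 1.8953 0.2217
27.9386 12.2252 3.4510 0.4607 0.0000
36.9411 18.8886 6.1582 0.9572 0.0000 0.0000
44.9710 27.9386 10.6922 1.9890 0.0000 0.0000 0.0000
52.1333 36.9411 17.8454 4.1331 0.0000 0.0000 0.0000 0.0000
58.5218 44.9710 27.9386 8.5881 0.0000 0.0000 0.0000 0.0000 0.0000
64.2199 52.1333 36.9411 17.8454 0.0000 0.0000 0.0000 0.0000 0.0000 0.0000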